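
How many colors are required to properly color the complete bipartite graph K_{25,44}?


K_{25,44} is bipartite by definition: the two parts are independent sets, with every edge crossing between them.
Color all vertices in one part with color 1 and all vertices in the other part with color 2.
Since the graph has at least one edge, one color does not suffice.
Chromatic number = 2.

2


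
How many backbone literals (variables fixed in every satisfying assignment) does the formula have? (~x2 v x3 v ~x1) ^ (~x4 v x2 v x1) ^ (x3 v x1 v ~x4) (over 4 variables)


Find all satisfying assignments: 11 model(s).
Check which variables have the same value in every model.
No variable is fixed across all models.
Backbone size = 0.

0


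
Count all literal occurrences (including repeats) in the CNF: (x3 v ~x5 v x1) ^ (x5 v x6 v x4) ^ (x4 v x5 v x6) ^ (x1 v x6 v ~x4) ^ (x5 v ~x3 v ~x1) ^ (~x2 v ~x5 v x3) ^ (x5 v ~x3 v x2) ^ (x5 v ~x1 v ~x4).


Clause lengths: 3, 3, 3, 3, 3, 3, 3, 3.
Sum = 3 + 3 + 3 + 3 + 3 + 3 + 3 + 3 = 24.

24


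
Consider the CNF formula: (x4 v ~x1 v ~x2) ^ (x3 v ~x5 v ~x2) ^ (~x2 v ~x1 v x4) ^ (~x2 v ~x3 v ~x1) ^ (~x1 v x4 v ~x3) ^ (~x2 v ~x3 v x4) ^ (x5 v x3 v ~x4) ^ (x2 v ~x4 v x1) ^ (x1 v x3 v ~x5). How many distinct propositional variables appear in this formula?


Identify each distinct variable in the formula.
Variables found: x1, x2, x3, x4, x5.
Total distinct variables = 5.

5


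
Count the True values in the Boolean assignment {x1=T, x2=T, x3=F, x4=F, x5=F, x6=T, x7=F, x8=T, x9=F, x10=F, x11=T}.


The weight is the number of variables assigned True.
True variables: x1, x2, x6, x8, x11.
Weight = 5.

5


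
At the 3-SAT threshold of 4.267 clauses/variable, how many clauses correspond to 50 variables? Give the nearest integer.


The 3-SAT phase transition occurs at approximately 4.267 clauses per variable.
m = 4.267 * 50 = 213.35.
Rounded to nearest integer: 213.

213


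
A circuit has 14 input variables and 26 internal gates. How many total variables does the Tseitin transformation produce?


The Tseitin transformation introduces one auxiliary variable per gate.
Total variables = inputs + gates = 14 + 26 = 40.

40


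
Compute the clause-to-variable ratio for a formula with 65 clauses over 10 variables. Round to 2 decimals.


Clause-to-variable ratio = clauses / variables.
65 / 10 = 6.5.

6.5


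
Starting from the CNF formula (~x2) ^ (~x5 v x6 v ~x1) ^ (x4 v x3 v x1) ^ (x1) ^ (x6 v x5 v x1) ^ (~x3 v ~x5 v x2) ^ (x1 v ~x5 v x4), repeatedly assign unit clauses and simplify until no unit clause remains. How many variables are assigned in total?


Unit propagation repeatedly assigns the literal in any unit clause, then simplifies.
Assignments in order: x2 = F, x1 = T.
No further unit clauses remain.
Total variables assigned = 2.

2


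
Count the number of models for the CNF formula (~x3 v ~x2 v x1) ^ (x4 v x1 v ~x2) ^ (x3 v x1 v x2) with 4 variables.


Enumerate all 16 truth assignments over 4 variables.
Test each against every clause.
Satisfying assignments found: 11.

11


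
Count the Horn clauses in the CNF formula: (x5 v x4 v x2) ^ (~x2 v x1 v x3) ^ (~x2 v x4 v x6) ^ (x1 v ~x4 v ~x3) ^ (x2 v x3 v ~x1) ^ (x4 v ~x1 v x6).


A Horn clause has at most one positive literal.
Clause 1: 3 positive lit(s) -> not Horn
Clause 2: 2 positive lit(s) -> not Horn
Clause 3: 2 positive lit(s) -> not Horn
Clause 4: 1 positive lit(s) -> Horn
Clause 5: 2 positive lit(s) -> not Horn
Clause 6: 2 positive lit(s) -> not Horn
Total Horn clauses = 1.

1


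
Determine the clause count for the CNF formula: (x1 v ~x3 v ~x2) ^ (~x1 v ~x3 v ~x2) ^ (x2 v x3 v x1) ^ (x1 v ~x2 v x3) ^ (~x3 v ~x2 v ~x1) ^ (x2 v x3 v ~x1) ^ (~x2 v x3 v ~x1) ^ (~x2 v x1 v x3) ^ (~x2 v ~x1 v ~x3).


Each group enclosed in parentheses joined by ^ is one clause.
Counting the conjuncts: 9 clauses.

9


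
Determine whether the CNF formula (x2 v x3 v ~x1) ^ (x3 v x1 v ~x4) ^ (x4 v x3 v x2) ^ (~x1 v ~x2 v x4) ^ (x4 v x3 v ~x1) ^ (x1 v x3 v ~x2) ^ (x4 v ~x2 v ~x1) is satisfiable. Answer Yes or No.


Check all 16 possible truth assignments.
Number of satisfying assignments found: 8.
The formula is satisfiable.

Yes


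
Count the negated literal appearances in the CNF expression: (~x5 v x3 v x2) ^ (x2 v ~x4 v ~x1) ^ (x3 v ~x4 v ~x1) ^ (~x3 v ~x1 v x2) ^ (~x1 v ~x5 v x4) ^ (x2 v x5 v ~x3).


Scan each clause for negated literals.
Clause 1: 1 negative; Clause 2: 2 negative; Clause 3: 2 negative; Clause 4: 2 negative; Clause 5: 2 negative; Clause 6: 1 negative.
Total negative literal occurrences = 10.

10


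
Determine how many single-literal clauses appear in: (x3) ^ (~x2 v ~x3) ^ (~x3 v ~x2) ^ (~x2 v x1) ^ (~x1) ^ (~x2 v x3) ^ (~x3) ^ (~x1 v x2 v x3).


A unit clause contains exactly one literal.
Unit clauses found: (x3), (~x1), (~x3).
Count = 3.

3


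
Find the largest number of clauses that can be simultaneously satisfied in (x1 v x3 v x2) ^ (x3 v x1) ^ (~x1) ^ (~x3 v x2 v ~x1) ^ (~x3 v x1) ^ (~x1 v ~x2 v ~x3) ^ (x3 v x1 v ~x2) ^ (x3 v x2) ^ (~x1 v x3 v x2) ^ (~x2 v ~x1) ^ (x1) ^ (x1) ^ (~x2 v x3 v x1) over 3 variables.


Enumerate all 8 truth assignments.
For each, count how many of the 13 clauses are satisfied.
The formula is not fully satisfiable, so the maximum is below 13.
Maximum simultaneously satisfiable clauses = 11.

11


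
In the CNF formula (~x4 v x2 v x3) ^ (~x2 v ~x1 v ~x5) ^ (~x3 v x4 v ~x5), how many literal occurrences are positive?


Scan each clause for unnegated literals.
Clause 1: 2 positive; Clause 2: 0 positive; Clause 3: 1 positive.
Total positive literal occurrences = 3.

3


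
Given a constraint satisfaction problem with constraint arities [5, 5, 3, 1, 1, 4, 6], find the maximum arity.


The arities are: 5, 5, 3, 1, 1, 4, 6.
Scan for the maximum value.
Maximum arity = 6.

6


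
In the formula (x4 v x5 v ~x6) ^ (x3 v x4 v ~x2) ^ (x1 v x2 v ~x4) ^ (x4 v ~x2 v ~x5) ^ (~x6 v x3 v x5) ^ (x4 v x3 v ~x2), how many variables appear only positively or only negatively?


A pure literal appears in only one polarity across all clauses.
Pure literals: x1 (positive only), x3 (positive only), x6 (negative only).
Count = 3.

3


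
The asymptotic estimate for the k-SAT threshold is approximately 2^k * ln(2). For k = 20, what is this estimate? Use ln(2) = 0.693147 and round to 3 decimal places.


Using the asymptotic formula: threshold ~ 2^k * ln(2).
2^20 = 1048576.
1048576 * 0.693147 = 726817.309.

726817.309


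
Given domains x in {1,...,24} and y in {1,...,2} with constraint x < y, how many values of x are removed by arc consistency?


For the constraint x < y, x needs a supporting value in y's domain.
x can be at most 1 (one less than y's maximum).
Valid x values from domain: 1 out of 24.
Pruned = 24 - 1 = 23.

23


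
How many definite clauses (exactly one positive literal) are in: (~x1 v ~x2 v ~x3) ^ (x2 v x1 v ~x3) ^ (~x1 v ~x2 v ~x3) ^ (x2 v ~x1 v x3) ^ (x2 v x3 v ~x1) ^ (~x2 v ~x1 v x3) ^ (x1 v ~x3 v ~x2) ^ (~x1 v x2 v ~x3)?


A definite clause has exactly one positive literal.
Clause 1: 0 positive -> not definite
Clause 2: 2 positive -> not definite
Clause 3: 0 positive -> not definite
Clause 4: 2 positive -> not definite
Clause 5: 2 positive -> not definite
Clause 6: 1 positive -> definite
Clause 7: 1 positive -> definite
Clause 8: 1 positive -> definite
Definite clause count = 3.

3


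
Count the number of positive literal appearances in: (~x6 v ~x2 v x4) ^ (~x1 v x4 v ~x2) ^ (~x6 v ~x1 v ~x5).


Scan each clause for unnegated literals.
Clause 1: 1 positive; Clause 2: 1 positive; Clause 3: 0 positive.
Total positive literal occurrences = 2.

2


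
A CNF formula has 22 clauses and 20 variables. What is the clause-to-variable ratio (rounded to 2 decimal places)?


Clause-to-variable ratio = clauses / variables.
22 / 20 = 1.1.

1.1


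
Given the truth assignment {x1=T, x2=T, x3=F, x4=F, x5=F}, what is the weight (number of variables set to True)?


The weight is the number of variables assigned True.
True variables: x1, x2.
Weight = 2.

2


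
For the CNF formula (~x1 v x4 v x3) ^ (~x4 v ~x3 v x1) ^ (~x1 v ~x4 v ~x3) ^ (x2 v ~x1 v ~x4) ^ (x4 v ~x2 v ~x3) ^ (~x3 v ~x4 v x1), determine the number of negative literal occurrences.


Scan each clause for negated literals.
Clause 1: 1 negative; Clause 2: 2 negative; Clause 3: 3 negative; Clause 4: 2 negative; Clause 5: 2 negative; Clause 6: 2 negative.
Total negative literal occurrences = 12.

12


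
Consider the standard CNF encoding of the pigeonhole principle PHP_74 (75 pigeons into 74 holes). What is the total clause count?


The PHP encoding has two parts:
1) At-least-one-hole clauses: 75 (one per pigeon, each with 74 literals).
2) At-most-one-pigeon-per-hole clauses: 74 holes * C(75,2) = 74 * 2775 = 205350.
Total clauses = 75 + 205350 = 205425.

205425


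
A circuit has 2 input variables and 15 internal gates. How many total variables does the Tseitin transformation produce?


The Tseitin transformation introduces one auxiliary variable per gate.
Total variables = inputs + gates = 2 + 15 = 17.

17


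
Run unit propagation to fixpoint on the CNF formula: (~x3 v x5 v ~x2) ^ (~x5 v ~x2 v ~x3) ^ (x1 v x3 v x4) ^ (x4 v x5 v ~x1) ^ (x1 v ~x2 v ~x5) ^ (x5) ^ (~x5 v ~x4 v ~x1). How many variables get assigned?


Unit propagation repeatedly assigns the literal in any unit clause, then simplifies.
Assignments in order: x5 = T.
No further unit clauses remain.
Total variables assigned = 1.

1


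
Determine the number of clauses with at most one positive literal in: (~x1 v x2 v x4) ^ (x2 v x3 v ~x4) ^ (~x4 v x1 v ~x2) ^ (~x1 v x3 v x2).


A Horn clause has at most one positive literal.
Clause 1: 2 positive lit(s) -> not Horn
Clause 2: 2 positive lit(s) -> not Horn
Clause 3: 1 positive lit(s) -> Horn
Clause 4: 2 positive lit(s) -> not Horn
Total Horn clauses = 1.

1


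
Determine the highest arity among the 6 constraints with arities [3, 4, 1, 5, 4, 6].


The arities are: 3, 4, 1, 5, 4, 6.
Scan for the maximum value.
Maximum arity = 6.

6


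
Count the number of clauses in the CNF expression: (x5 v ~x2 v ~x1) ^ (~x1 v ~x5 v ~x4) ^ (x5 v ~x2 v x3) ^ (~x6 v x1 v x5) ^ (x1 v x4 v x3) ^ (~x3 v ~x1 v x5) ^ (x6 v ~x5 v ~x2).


Each group enclosed in parentheses joined by ^ is one clause.
Counting the conjuncts: 7 clauses.

7


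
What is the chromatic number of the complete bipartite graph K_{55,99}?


K_{55,99} is bipartite by definition: the two parts are independent sets, with every edge crossing between them.
Color all vertices in one part with color 1 and all vertices in the other part with color 2.
Since the graph has at least one edge, one color does not suffice.
Chromatic number = 2.

2


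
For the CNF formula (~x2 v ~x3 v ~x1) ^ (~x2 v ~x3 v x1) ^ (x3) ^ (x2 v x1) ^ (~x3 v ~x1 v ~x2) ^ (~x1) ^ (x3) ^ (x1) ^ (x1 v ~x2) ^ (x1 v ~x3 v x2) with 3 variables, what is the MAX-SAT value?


Enumerate all 8 truth assignments.
For each, count how many of the 10 clauses are satisfied.
The formula is not fully satisfiable, so the maximum is below 10.
Maximum simultaneously satisfiable clauses = 9.

9


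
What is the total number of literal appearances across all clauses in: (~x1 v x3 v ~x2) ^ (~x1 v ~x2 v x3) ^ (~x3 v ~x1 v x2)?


Clause lengths: 3, 3, 3.
Sum = 3 + 3 + 3 = 9.

9


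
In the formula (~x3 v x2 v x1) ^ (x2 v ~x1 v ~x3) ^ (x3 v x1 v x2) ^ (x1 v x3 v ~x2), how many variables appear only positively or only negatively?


A pure literal appears in only one polarity across all clauses.
No pure literals found.
Count = 0.

0


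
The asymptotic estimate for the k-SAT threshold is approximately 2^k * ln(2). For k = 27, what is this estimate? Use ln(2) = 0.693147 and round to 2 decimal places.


Using the asymptotic formula: threshold ~ 2^k * ln(2).
2^27 = 134217728.
134217728 * 0.693147 = 93032615.51.

93032615.51


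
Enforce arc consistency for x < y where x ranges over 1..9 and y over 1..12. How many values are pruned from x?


For the constraint x < y, x needs a supporting value in y's domain.
x can be at most 11 (one less than y's maximum).
Valid x values from domain: 9 out of 9.
Pruned = 9 - 9 = 0.

0


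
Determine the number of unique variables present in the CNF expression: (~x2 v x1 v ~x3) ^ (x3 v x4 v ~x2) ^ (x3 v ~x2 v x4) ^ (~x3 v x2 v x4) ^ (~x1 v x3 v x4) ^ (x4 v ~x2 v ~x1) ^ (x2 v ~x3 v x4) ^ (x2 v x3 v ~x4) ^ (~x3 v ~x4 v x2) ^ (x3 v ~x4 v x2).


Identify each distinct variable in the formula.
Variables found: x1, x2, x3, x4.
Total distinct variables = 4.

4


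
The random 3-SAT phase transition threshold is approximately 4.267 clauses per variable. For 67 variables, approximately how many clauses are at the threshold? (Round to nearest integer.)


The 3-SAT phase transition occurs at approximately 4.267 clauses per variable.
m = 4.267 * 67 = 285.889.
Rounded to nearest integer: 286.

286


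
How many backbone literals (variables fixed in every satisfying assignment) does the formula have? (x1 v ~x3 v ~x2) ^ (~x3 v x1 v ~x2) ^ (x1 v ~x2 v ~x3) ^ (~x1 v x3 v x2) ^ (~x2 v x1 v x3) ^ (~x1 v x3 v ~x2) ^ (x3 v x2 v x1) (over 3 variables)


Find all satisfying assignments: 3 model(s).
Check which variables have the same value in every model.
Fixed variables: x3=T.
Backbone size = 1.

1


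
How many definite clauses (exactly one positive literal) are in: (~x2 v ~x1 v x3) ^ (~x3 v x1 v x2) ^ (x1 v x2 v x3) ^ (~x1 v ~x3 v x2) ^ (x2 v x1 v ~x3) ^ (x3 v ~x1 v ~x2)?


A definite clause has exactly one positive literal.
Clause 1: 1 positive -> definite
Clause 2: 2 positive -> not definite
Clause 3: 3 positive -> not definite
Clause 4: 1 positive -> definite
Clause 5: 2 positive -> not definite
Clause 6: 1 positive -> definite
Definite clause count = 3.

3


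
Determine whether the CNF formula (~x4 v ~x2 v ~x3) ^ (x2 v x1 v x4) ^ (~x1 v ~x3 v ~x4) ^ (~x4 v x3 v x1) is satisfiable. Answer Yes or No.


Check all 16 possible truth assignments.
Number of satisfying assignments found: 9.
The formula is satisfiable.

Yes


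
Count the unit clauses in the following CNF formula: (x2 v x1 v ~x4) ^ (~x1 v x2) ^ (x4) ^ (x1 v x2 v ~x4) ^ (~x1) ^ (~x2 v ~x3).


A unit clause contains exactly one literal.
Unit clauses found: (x4), (~x1).
Count = 2.

2


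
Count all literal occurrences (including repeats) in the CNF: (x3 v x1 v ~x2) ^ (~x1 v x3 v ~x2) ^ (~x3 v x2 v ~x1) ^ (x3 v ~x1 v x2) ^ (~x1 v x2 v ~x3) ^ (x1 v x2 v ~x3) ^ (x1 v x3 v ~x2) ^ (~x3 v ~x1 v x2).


Clause lengths: 3, 3, 3, 3, 3, 3, 3, 3.
Sum = 3 + 3 + 3 + 3 + 3 + 3 + 3 + 3 = 24.

24


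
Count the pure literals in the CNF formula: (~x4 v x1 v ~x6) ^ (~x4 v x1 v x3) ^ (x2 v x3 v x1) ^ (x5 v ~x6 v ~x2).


A pure literal appears in only one polarity across all clauses.
Pure literals: x1 (positive only), x3 (positive only), x4 (negative only), x5 (positive only), x6 (negative only).
Count = 5.

5


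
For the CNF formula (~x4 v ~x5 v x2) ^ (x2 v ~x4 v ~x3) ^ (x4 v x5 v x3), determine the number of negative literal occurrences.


Scan each clause for negated literals.
Clause 1: 2 negative; Clause 2: 2 negative; Clause 3: 0 negative.
Total negative literal occurrences = 4.

4


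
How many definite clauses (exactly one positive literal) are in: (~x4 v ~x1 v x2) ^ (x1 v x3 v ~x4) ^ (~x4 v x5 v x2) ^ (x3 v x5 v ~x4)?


A definite clause has exactly one positive literal.
Clause 1: 1 positive -> definite
Clause 2: 2 positive -> not definite
Clause 3: 2 positive -> not definite
Clause 4: 2 positive -> not definite
Definite clause count = 1.

1


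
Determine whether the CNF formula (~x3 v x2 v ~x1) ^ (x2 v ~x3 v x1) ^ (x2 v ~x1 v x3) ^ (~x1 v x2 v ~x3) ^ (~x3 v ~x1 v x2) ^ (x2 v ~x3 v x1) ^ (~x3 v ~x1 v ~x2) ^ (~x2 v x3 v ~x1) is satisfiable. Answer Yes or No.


Check all 8 possible truth assignments.
Number of satisfying assignments found: 3.
The formula is satisfiable.

Yes


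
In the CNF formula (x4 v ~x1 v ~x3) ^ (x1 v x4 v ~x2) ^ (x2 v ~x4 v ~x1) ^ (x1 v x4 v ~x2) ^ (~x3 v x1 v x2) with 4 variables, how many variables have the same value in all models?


Find all satisfying assignments: 8 model(s).
Check which variables have the same value in every model.
No variable is fixed across all models.
Backbone size = 0.

0


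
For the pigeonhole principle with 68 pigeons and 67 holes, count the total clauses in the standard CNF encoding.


The PHP encoding has two parts:
1) At-least-one-hole clauses: 68 (one per pigeon, each with 67 literals).
2) At-most-one-pigeon-per-hole clauses: 67 holes * C(68,2) = 67 * 2278 = 152626.
Total clauses = 68 + 152626 = 152694.

152694


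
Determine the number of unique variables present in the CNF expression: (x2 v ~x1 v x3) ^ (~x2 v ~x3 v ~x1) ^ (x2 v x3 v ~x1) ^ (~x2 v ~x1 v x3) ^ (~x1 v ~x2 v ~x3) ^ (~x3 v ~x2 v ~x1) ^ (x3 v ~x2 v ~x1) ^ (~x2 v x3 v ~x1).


Identify each distinct variable in the formula.
Variables found: x1, x2, x3.
Total distinct variables = 3.

3


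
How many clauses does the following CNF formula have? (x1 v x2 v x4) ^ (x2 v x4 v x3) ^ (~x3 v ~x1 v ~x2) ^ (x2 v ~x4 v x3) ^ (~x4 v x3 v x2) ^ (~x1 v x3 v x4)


Each group enclosed in parentheses joined by ^ is one clause.
Counting the conjuncts: 6 clauses.

6


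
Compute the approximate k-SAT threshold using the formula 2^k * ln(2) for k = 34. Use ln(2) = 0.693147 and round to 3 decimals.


Using the asymptotic formula: threshold ~ 2^k * ln(2).
2^34 = 17179869184.
17179869184 * 0.693147 = 11908174785.282.

11908174785.282


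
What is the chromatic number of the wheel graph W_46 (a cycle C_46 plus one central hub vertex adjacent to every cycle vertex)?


W_46 consists of the cycle C_46 together with a hub vertex adjacent to every cycle vertex.
The cycle C_46 needs 2 colors (even cycle -> 2).
The hub is adjacent to every cycle vertex, so it must receive a new color distinct from all of them.
Chromatic number = 2 + 1 = 3.

3


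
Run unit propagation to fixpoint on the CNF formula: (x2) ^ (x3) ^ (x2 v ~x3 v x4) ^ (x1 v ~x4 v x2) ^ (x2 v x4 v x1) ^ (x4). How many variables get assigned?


Unit propagation repeatedly assigns the literal in any unit clause, then simplifies.
Assignments in order: x2 = T, x3 = T, x4 = T.
No further unit clauses remain.
Total variables assigned = 3.

3


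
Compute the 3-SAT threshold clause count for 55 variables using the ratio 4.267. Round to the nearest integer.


The 3-SAT phase transition occurs at approximately 4.267 clauses per variable.
m = 4.267 * 55 = 234.685.
Rounded to nearest integer: 235.

235


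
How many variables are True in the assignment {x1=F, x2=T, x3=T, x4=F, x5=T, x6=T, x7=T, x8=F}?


The weight is the number of variables assigned True.
True variables: x2, x3, x5, x6, x7.
Weight = 5.

5


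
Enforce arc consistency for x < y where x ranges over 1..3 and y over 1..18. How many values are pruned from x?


For the constraint x < y, x needs a supporting value in y's domain.
x can be at most 17 (one less than y's maximum).
Valid x values from domain: 3 out of 3.
Pruned = 3 - 3 = 0.

0


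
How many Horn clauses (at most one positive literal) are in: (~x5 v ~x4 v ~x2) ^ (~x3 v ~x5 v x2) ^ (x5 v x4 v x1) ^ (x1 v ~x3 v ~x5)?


A Horn clause has at most one positive literal.
Clause 1: 0 positive lit(s) -> Horn
Clause 2: 1 positive lit(s) -> Horn
Clause 3: 3 positive lit(s) -> not Horn
Clause 4: 1 positive lit(s) -> Horn
Total Horn clauses = 3.

3


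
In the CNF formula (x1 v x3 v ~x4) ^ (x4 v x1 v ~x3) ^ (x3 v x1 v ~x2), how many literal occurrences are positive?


Scan each clause for unnegated literals.
Clause 1: 2 positive; Clause 2: 2 positive; Clause 3: 2 positive.
Total positive literal occurrences = 6.

6


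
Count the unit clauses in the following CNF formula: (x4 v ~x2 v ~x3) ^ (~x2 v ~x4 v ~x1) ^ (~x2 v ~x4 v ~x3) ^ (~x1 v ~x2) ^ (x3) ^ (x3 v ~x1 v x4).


A unit clause contains exactly one literal.
Unit clauses found: (x3).
Count = 1.

1


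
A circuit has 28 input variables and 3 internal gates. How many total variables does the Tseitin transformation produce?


The Tseitin transformation introduces one auxiliary variable per gate.
Total variables = inputs + gates = 28 + 3 = 31.

31


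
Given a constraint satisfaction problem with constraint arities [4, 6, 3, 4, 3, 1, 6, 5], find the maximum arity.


The arities are: 4, 6, 3, 4, 3, 1, 6, 5.
Scan for the maximum value.
Maximum arity = 6.

6


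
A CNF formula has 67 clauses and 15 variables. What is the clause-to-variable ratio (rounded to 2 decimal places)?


Clause-to-variable ratio = clauses / variables.
67 / 15 = 4.47.

4.47


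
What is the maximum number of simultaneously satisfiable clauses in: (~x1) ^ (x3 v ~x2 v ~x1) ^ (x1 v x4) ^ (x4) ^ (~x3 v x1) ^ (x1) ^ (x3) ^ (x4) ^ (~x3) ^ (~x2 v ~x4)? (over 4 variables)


Enumerate all 16 truth assignments.
For each, count how many of the 10 clauses are satisfied.
The formula is not fully satisfiable, so the maximum is below 10.
Maximum simultaneously satisfiable clauses = 8.

8


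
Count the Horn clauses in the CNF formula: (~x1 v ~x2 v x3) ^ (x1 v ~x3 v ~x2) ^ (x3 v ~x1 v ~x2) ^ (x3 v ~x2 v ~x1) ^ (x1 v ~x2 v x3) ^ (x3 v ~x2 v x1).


A Horn clause has at most one positive literal.
Clause 1: 1 positive lit(s) -> Horn
Clause 2: 1 positive lit(s) -> Horn
Clause 3: 1 positive lit(s) -> Horn
Clause 4: 1 positive lit(s) -> Horn
Clause 5: 2 positive lit(s) -> not Horn
Clause 6: 2 positive lit(s) -> not Horn
Total Horn clauses = 4.

4


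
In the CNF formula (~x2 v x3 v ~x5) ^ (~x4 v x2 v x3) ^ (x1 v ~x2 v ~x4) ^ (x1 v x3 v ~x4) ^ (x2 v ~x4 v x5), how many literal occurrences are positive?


Scan each clause for unnegated literals.
Clause 1: 1 positive; Clause 2: 2 positive; Clause 3: 1 positive; Clause 4: 2 positive; Clause 5: 2 positive.
Total positive literal occurrences = 8.

8


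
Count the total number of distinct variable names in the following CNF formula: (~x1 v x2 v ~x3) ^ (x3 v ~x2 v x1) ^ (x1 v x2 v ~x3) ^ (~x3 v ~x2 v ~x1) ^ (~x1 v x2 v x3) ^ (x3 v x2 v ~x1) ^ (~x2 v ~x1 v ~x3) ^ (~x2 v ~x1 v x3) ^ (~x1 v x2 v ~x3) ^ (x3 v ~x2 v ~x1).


Identify each distinct variable in the formula.
Variables found: x1, x2, x3.
Total distinct variables = 3.

3


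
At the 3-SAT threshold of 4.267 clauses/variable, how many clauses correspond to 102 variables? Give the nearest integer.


The 3-SAT phase transition occurs at approximately 4.267 clauses per variable.
m = 4.267 * 102 = 435.234.
Rounded to nearest integer: 435.

435


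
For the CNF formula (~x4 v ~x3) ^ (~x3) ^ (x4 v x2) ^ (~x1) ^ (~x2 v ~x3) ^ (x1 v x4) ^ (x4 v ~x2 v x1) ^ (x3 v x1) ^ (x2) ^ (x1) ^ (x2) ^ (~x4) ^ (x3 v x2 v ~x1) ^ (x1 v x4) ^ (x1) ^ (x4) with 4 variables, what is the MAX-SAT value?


Enumerate all 16 truth assignments.
For each, count how many of the 16 clauses are satisfied.
The formula is not fully satisfiable, so the maximum is below 16.
Maximum simultaneously satisfiable clauses = 14.

14


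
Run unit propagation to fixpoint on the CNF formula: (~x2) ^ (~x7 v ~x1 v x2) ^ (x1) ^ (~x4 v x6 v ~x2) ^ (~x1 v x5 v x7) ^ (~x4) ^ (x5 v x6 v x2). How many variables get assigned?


Unit propagation repeatedly assigns the literal in any unit clause, then simplifies.
Assignments in order: x2 = F, x1 = T, x7 = F, x5 = T, x4 = F.
No further unit clauses remain.
Total variables assigned = 5.

5


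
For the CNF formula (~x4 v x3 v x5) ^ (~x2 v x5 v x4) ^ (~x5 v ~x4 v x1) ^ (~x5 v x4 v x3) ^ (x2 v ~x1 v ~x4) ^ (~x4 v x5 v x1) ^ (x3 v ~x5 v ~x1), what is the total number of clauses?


Each group enclosed in parentheses joined by ^ is one clause.
Counting the conjuncts: 7 clauses.

7


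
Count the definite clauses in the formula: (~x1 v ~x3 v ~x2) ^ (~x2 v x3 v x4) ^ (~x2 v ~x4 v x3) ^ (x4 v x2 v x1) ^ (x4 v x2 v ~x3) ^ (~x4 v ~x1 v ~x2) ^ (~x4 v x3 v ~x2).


A definite clause has exactly one positive literal.
Clause 1: 0 positive -> not definite
Clause 2: 2 positive -> not definite
Clause 3: 1 positive -> definite
Clause 4: 3 positive -> not definite
Clause 5: 2 positive -> not definite
Clause 6: 0 positive -> not definite
Clause 7: 1 positive -> definite
Definite clause count = 2.

2


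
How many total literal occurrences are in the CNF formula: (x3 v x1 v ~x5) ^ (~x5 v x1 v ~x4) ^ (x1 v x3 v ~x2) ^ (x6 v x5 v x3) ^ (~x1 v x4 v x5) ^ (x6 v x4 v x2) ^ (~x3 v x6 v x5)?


Clause lengths: 3, 3, 3, 3, 3, 3, 3.
Sum = 3 + 3 + 3 + 3 + 3 + 3 + 3 = 21.

21


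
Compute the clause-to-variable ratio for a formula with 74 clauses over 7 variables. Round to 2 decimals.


Clause-to-variable ratio = clauses / variables.
74 / 7 = 10.57.

10.57


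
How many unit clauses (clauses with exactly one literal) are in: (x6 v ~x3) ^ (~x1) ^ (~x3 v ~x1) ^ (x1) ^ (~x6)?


A unit clause contains exactly one literal.
Unit clauses found: (~x1), (x1), (~x6).
Count = 3.

3


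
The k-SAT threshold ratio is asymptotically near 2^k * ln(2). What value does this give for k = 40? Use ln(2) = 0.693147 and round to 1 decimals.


Using the asymptotic formula: threshold ~ 2^k * ln(2).
2^40 = 1099511627776.
1099511627776 * 0.693147 = 762123186258.1.

762123186258.1


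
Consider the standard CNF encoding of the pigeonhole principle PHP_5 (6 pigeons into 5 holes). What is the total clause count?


The PHP encoding has two parts:
1) At-least-one-hole clauses: 6 (one per pigeon, each with 5 literals).
2) At-most-one-pigeon-per-hole clauses: 5 holes * C(6,2) = 5 * 15 = 75.
Total clauses = 6 + 75 = 81.

81


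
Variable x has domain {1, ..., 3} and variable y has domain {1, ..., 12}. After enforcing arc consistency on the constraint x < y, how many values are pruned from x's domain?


For the constraint x < y, x needs a supporting value in y's domain.
x can be at most 11 (one less than y's maximum).
Valid x values from domain: 3 out of 3.
Pruned = 3 - 3 = 0.

0


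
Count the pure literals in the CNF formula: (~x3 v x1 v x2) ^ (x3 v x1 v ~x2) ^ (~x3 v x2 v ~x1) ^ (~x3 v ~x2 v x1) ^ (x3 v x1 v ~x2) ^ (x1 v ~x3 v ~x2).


A pure literal appears in only one polarity across all clauses.
No pure literals found.
Count = 0.

0


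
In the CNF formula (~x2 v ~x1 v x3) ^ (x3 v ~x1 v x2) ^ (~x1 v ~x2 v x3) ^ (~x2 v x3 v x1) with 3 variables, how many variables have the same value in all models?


Find all satisfying assignments: 5 model(s).
Check which variables have the same value in every model.
No variable is fixed across all models.
Backbone size = 0.

0


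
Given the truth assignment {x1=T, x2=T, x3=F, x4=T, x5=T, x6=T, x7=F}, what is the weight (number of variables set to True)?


The weight is the number of variables assigned True.
True variables: x1, x2, x4, x5, x6.
Weight = 5.

5


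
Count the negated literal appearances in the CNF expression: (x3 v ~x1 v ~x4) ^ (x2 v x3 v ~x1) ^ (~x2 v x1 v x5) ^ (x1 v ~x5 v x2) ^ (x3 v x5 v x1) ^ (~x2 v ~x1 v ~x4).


Scan each clause for negated literals.
Clause 1: 2 negative; Clause 2: 1 negative; Clause 3: 1 negative; Clause 4: 1 negative; Clause 5: 0 negative; Clause 6: 3 negative.
Total negative literal occurrences = 8.

8


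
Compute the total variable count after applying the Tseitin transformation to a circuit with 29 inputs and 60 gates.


The Tseitin transformation introduces one auxiliary variable per gate.
Total variables = inputs + gates = 29 + 60 = 89.

89


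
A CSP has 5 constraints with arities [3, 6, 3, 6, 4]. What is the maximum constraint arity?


The arities are: 3, 6, 3, 6, 4.
Scan for the maximum value.
Maximum arity = 6.

6


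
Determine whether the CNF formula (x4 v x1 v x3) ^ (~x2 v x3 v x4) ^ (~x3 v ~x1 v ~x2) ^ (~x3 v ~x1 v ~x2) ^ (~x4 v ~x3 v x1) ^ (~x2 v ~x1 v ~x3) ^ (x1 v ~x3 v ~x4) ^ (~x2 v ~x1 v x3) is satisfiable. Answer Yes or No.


Check all 16 possible truth assignments.
Number of satisfying assignments found: 8.
The formula is satisfiable.

Yes


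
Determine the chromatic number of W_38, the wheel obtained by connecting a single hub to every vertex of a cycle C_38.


W_38 consists of the cycle C_38 together with a hub vertex adjacent to every cycle vertex.
The cycle C_38 needs 2 colors (even cycle -> 2).
The hub is adjacent to every cycle vertex, so it must receive a new color distinct from all of them.
Chromatic number = 2 + 1 = 3.

3


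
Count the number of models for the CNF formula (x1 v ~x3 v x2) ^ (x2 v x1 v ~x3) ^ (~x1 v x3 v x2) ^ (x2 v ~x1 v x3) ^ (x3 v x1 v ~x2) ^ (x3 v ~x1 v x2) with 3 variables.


Enumerate all 8 truth assignments over 3 variables.
Test each against every clause.
Satisfying assignments found: 5.

5


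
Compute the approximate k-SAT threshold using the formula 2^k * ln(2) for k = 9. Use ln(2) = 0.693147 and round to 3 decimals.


Using the asymptotic formula: threshold ~ 2^k * ln(2).
2^9 = 512.
512 * 0.693147 = 354.891.

354.891


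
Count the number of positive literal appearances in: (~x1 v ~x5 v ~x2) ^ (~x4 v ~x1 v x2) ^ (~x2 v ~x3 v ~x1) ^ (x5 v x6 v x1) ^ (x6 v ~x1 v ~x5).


Scan each clause for unnegated literals.
Clause 1: 0 positive; Clause 2: 1 positive; Clause 3: 0 positive; Clause 4: 3 positive; Clause 5: 1 positive.
Total positive literal occurrences = 5.

5


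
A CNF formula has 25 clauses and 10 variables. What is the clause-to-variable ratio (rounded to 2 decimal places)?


Clause-to-variable ratio = clauses / variables.
25 / 10 = 2.5.

2.5


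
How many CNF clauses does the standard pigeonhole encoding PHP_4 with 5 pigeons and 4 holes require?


The PHP encoding has two parts:
1) At-least-one-hole clauses: 5 (one per pigeon, each with 4 literals).
2) At-most-one-pigeon-per-hole clauses: 4 holes * C(5,2) = 4 * 10 = 40.
Total clauses = 5 + 40 = 45.

45


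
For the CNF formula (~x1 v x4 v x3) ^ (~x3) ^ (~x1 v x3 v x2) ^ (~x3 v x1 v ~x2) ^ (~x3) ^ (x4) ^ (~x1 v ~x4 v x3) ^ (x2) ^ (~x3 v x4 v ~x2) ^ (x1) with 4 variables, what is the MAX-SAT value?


Enumerate all 16 truth assignments.
For each, count how many of the 10 clauses are satisfied.
The formula is not fully satisfiable, so the maximum is below 10.
Maximum simultaneously satisfiable clauses = 9.

9


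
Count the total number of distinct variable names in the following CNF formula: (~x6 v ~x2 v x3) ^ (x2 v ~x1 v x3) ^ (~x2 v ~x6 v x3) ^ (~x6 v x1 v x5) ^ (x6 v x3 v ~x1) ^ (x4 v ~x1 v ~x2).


Identify each distinct variable in the formula.
Variables found: x1, x2, x3, x4, x5, x6.
Total distinct variables = 6.

6


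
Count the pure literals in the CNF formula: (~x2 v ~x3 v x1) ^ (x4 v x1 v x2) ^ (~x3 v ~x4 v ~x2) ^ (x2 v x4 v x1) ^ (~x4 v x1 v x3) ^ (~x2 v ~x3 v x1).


A pure literal appears in only one polarity across all clauses.
Pure literals: x1 (positive only).
Count = 1.

1


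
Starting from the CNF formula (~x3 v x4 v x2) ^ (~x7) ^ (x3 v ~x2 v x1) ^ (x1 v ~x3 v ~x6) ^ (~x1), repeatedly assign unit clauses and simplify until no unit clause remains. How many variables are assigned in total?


Unit propagation repeatedly assigns the literal in any unit clause, then simplifies.
Assignments in order: x7 = F, x1 = F.
No further unit clauses remain.
Total variables assigned = 2.

2


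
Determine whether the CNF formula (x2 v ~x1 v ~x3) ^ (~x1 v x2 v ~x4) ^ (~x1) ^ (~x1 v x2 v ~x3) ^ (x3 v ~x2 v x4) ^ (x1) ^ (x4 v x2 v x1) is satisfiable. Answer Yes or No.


Check all 16 possible truth assignments.
Number of satisfying assignments found: 0.
The formula is unsatisfiable.

No


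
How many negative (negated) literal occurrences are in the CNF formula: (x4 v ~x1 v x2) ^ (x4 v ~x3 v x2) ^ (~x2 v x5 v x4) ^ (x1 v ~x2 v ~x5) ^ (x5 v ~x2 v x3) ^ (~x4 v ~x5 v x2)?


Scan each clause for negated literals.
Clause 1: 1 negative; Clause 2: 1 negative; Clause 3: 1 negative; Clause 4: 2 negative; Clause 5: 1 negative; Clause 6: 2 negative.
Total negative literal occurrences = 8.

8


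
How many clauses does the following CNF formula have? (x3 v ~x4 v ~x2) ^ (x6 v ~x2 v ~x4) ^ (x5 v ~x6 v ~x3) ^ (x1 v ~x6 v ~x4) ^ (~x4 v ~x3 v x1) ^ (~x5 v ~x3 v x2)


Each group enclosed in parentheses joined by ^ is one clause.
Counting the conjuncts: 6 clauses.

6


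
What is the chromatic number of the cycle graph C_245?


An odd cycle cannot be 2-colored: alternating two colors around the cycle returns to the start with a conflict.
Since 245 is odd, three colors are required (and three suffice).
Chromatic number = 3.

3


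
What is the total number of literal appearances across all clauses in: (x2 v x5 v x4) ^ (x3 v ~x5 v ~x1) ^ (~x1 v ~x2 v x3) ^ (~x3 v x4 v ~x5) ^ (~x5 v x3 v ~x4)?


Clause lengths: 3, 3, 3, 3, 3.
Sum = 3 + 3 + 3 + 3 + 3 = 15.

15


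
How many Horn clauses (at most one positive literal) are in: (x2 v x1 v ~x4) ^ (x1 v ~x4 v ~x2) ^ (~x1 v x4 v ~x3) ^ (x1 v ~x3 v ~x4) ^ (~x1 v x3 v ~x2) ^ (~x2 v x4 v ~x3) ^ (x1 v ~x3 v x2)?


A Horn clause has at most one positive literal.
Clause 1: 2 positive lit(s) -> not Horn
Clause 2: 1 positive lit(s) -> Horn
Clause 3: 1 positive lit(s) -> Horn
Clause 4: 1 positive lit(s) -> Horn
Clause 5: 1 positive lit(s) -> Horn
Clause 6: 1 positive lit(s) -> Horn
Clause 7: 2 positive lit(s) -> not Horn
Total Horn clauses = 5.

5


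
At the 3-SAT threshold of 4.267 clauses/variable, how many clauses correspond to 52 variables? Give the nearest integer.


The 3-SAT phase transition occurs at approximately 4.267 clauses per variable.
m = 4.267 * 52 = 221.884.
Rounded to nearest integer: 222.

222


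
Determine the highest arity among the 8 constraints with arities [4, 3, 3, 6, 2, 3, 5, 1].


The arities are: 4, 3, 3, 6, 2, 3, 5, 1.
Scan for the maximum value.
Maximum arity = 6.

6


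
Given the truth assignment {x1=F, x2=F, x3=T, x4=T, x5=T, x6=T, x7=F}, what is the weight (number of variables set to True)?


The weight is the number of variables assigned True.
True variables: x3, x4, x5, x6.
Weight = 4.

4


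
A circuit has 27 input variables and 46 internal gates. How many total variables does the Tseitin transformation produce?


The Tseitin transformation introduces one auxiliary variable per gate.
Total variables = inputs + gates = 27 + 46 = 73.

73


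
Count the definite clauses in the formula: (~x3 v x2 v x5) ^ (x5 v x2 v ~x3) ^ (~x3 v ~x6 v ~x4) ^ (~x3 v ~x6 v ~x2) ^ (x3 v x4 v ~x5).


A definite clause has exactly one positive literal.
Clause 1: 2 positive -> not definite
Clause 2: 2 positive -> not definite
Clause 3: 0 positive -> not definite
Clause 4: 0 positive -> not definite
Clause 5: 2 positive -> not definite
Definite clause count = 0.

0


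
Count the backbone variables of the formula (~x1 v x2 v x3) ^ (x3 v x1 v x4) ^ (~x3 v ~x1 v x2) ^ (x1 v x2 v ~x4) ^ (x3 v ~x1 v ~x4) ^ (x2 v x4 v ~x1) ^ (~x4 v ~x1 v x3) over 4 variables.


Find all satisfying assignments: 7 model(s).
Check which variables have the same value in every model.
No variable is fixed across all models.
Backbone size = 0.

0


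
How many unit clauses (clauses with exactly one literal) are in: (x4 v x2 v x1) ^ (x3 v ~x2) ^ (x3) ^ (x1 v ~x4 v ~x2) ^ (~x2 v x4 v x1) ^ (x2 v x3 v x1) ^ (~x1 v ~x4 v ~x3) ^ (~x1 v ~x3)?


A unit clause contains exactly one literal.
Unit clauses found: (x3).
Count = 1.

1


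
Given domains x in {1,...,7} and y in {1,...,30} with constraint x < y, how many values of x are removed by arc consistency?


For the constraint x < y, x needs a supporting value in y's domain.
x can be at most 29 (one less than y's maximum).
Valid x values from domain: 7 out of 7.
Pruned = 7 - 7 = 0.

0


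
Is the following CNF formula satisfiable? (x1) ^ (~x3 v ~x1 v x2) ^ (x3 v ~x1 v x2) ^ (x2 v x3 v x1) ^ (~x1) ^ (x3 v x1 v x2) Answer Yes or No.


Check all 8 possible truth assignments.
Number of satisfying assignments found: 0.
The formula is unsatisfiable.

No


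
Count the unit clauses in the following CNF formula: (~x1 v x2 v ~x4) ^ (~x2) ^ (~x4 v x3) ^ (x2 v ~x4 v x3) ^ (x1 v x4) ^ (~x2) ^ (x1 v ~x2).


A unit clause contains exactly one literal.
Unit clauses found: (~x2), (~x2).
Count = 2.

2


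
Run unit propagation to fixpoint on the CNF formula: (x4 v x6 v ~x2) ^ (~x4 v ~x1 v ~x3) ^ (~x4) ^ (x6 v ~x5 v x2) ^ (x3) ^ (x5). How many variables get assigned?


Unit propagation repeatedly assigns the literal in any unit clause, then simplifies.
Assignments in order: x4 = F, x3 = T, x5 = T.
No further unit clauses remain.
Total variables assigned = 3.

3


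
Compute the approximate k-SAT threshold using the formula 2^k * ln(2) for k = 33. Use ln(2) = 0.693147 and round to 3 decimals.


Using the asymptotic formula: threshold ~ 2^k * ln(2).
2^33 = 8589934592.
8589934592 * 0.693147 = 5954087392.641.

5954087392.641


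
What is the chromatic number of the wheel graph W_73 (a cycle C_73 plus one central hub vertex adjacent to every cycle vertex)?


W_73 consists of the cycle C_73 together with a hub vertex adjacent to every cycle vertex.
The cycle C_73 needs 3 colors (odd cycle -> 3).
The hub is adjacent to every cycle vertex, so it must receive a new color distinct from all of them.
Chromatic number = 3 + 1 = 4.

4


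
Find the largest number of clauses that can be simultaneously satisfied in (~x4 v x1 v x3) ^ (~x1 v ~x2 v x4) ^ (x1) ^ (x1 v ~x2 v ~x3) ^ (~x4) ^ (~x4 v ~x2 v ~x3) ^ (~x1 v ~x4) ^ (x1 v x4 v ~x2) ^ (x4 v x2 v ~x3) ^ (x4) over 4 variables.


Enumerate all 16 truth assignments.
For each, count how many of the 10 clauses are satisfied.
The formula is not fully satisfiable, so the maximum is below 10.
Maximum simultaneously satisfiable clauses = 9.

9


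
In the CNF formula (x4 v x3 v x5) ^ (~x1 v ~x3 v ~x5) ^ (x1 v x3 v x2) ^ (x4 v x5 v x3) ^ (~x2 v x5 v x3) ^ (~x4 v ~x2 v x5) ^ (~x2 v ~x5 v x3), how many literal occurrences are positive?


Scan each clause for unnegated literals.
Clause 1: 3 positive; Clause 2: 0 positive; Clause 3: 3 positive; Clause 4: 3 positive; Clause 5: 2 positive; Clause 6: 1 positive; Clause 7: 1 positive.
Total positive literal occurrences = 13.

13


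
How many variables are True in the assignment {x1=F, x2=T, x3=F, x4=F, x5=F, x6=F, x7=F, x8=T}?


The weight is the number of variables assigned True.
True variables: x2, x8.
Weight = 2.

2


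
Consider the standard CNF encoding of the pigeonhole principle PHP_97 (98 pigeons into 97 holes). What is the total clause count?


The PHP encoding has two parts:
1) At-least-one-hole clauses: 98 (one per pigeon, each with 97 literals).
2) At-most-one-pigeon-per-hole clauses: 97 holes * C(98,2) = 97 * 4753 = 461041.
Total clauses = 98 + 461041 = 461139.

461139


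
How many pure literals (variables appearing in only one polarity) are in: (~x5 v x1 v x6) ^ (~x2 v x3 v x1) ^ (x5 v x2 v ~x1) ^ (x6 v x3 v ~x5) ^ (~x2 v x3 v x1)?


A pure literal appears in only one polarity across all clauses.
Pure literals: x3 (positive only), x6 (positive only).
Count = 2.

2


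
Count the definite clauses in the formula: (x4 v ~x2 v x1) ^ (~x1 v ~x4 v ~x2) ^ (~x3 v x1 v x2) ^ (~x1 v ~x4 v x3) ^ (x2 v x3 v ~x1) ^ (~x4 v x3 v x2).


A definite clause has exactly one positive literal.
Clause 1: 2 positive -> not definite
Clause 2: 0 positive -> not definite
Clause 3: 2 positive -> not definite
Clause 4: 1 positive -> definite
Clause 5: 2 positive -> not definite
Clause 6: 2 positive -> not definite
Definite clause count = 1.

1


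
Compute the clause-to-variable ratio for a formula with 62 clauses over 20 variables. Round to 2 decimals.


Clause-to-variable ratio = clauses / variables.
62 / 20 = 3.1.

3.1


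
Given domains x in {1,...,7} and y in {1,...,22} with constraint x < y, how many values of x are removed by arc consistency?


For the constraint x < y, x needs a supporting value in y's domain.
x can be at most 21 (one less than y's maximum).
Valid x values from domain: 7 out of 7.
Pruned = 7 - 7 = 0.

0
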